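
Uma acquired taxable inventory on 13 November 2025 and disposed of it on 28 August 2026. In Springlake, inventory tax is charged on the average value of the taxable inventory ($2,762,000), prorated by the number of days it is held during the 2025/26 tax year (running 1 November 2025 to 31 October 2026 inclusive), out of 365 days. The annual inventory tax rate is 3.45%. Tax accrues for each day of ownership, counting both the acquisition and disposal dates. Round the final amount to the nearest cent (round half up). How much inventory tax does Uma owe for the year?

$75,448.00

Days held (13 November 2025 – 28 August 2026): 289 out of 365
Tax = $2,762,000 × 3.45% × 289/365 = $75,448.0027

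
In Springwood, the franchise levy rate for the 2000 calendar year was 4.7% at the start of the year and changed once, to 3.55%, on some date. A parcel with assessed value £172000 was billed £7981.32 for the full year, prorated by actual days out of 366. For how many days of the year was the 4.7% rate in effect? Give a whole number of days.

Let d = days at the first rate; then 366 − d days at the second rate.
£172000 × [4.7%·d + 3.55%·(366−d)] / 366 = £7981.32
Solving gives d = 347, so the new rate took effect on 13 December 2000.

347 days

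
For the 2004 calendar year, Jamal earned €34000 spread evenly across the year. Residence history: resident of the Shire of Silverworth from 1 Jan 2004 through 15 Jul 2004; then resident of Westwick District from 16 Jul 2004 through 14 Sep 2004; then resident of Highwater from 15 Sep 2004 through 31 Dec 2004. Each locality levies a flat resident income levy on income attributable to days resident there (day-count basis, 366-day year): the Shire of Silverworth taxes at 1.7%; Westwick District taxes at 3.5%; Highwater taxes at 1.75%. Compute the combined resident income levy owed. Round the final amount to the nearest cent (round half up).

€685.02

The Shire of Silverworth, 1 Jan – 15 Jul 2004: 197 days → €34000 × 1.7% × 197/366 = €311.1093
Westwick District, 16 Jul – 14 Sep 2004: 61 days → €34000 × 3.5% × 61/366 = €198.3333
Highwater, 15 Sep – 31 Dec 2004: 108 days → €34000 × 1.75% × 108/366 = €175.5738
Total = €685.0164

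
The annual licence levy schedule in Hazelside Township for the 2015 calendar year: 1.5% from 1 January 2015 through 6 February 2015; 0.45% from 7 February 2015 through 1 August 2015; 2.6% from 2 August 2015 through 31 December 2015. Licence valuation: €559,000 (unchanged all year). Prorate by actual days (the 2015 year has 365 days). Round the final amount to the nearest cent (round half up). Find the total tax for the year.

€8,115.45

1 January – 6 February 2015: 37 days at 1.5% → €559,000 × 1.5% × 37/365 = €849.9863
7 February – 1 August 2015: 176 days at 0.45% → €559,000 × 0.45% × 176/365 = €1,212.9534
2 August – 31 December 2015: 152 days at 2.6% → €559,000 × 2.6% × 152/365 = €6,052.5151
Total = €8,115.4548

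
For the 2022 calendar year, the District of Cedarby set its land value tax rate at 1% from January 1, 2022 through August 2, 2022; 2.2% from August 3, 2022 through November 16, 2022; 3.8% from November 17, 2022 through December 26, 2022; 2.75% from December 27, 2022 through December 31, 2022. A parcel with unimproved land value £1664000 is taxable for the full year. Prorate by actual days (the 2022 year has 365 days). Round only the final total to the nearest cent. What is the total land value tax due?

January 1 – August 2, 2022: 214 days at 1% → £1664000 × 1% × 214/365 = £9756.0548
August 3 – November 16, 2022: 106 days at 2.2% → £1664000 × 2.2% × 106/365 = £10631.3644
November 17 – December 26, 2022: 40 days at 3.8% → £1664000 × 3.8% × 40/365 = £6929.5342
December 27 – December 31, 2022: 5 days at 2.75% → £1664000 × 2.75% × 5/365 = £626.8493
Total = £27943.8027

£27943.80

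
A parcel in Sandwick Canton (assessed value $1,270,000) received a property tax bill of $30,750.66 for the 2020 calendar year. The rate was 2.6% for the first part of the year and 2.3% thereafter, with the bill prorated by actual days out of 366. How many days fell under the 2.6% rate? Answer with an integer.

148 days

Let d = days at the first rate; then 366 − d days at the second rate.
$1,270,000 × [2.6%·d + 2.3%·(366−d)] / 366 = $30,750.66
Solving gives d = 148, so the new rate took effect on 28 May 2020.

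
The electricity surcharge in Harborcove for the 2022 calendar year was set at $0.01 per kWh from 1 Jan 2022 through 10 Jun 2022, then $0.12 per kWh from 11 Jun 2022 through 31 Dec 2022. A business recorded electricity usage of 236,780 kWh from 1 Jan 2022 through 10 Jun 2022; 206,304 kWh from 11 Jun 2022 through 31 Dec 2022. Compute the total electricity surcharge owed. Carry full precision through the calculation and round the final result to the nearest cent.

$27,124.28

1 Jan – 10 Jun 2022: 236,780 kWh at $0.01/kWh → $2,367.80
11 Jun – 31 Dec 2022: 206,304 kWh at $0.12/kWh → $24,756.48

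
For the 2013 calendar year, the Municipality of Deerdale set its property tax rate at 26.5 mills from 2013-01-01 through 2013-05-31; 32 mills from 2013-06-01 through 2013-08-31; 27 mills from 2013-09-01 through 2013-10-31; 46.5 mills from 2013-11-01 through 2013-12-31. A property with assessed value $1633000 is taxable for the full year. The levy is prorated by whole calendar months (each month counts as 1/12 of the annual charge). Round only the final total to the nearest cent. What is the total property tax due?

$51099.29

2013-01-01 to 2013-05-31: 5 months at 26.5 mills → $1633000 × 2.65% × 5/12 = $18031.0417
2013-06-01 to 2013-08-31: 3 months at 32 mills → $1633000 × 3.2% × 3/12 = $13064.0000
2013-09-01 to 2013-10-31: 2 months at 27 mills → $1633000 × 2.7% × 2/12 = $7348.5000
2013-11-01 to 2013-12-31: 2 months at 46.5 mills → $1633000 × 4.65% × 2/12 = $12655.7500
Total = $51099.2917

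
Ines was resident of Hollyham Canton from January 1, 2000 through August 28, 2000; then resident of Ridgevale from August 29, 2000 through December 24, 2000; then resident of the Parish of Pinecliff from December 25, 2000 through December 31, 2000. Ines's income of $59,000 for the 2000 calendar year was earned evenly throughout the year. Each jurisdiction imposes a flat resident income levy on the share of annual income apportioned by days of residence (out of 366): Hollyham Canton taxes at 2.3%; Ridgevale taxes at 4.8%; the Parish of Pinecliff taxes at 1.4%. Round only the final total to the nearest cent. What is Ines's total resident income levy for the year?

Hollyham Canton, January 1 – August 28, 2000: 241 days → $59,000 × 2.3% × 241/366 = $893.5437
Ridgevale, August 29 – December 24, 2000: 118 days → $59,000 × 4.8% × 118/366 = $913.0492
The Parish of Pinecliff, December 25 – December 31, 2000: 7 days → $59,000 × 1.4% × 7/366 = $15.7978
Total = $1,822.3907

$1,822.39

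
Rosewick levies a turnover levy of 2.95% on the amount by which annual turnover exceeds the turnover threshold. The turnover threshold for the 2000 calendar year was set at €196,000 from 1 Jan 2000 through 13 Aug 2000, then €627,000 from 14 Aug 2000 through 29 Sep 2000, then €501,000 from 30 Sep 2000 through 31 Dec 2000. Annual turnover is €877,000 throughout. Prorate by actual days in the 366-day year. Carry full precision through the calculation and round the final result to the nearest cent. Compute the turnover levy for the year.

€16,170.51

1 Jan – 13 Aug 2000: 226 days, exemption €196,000 → (€877,000 − €196,000) × 2.95% × 226/366 = €12,404.9918
14 Aug – 29 Sep 2000: 47 days, exemption €627,000 → (€877,000 − €627,000) × 2.95% × 47/366 = €947.0628
30 Sep – 31 Dec 2000: 93 days, exemption €501,000 → (€877,000 − €501,000) × 2.95% × 93/366 = €2,818.4590
Total = €16,170.5137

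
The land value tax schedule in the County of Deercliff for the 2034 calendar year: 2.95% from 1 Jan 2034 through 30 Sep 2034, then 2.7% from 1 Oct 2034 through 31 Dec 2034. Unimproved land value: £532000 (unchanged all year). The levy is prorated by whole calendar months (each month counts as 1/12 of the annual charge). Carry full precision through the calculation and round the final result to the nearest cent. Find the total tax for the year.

1 Jan – 30 Sep 2034: 9 months at 2.95% → £532000 × 2.95% × 9/12 = £11770.5000
1 Oct – 31 Dec 2034: 3 months at 2.7% → £532000 × 2.7% × 3/12 = £3591.0000
Total = £15361.5000

£15361.50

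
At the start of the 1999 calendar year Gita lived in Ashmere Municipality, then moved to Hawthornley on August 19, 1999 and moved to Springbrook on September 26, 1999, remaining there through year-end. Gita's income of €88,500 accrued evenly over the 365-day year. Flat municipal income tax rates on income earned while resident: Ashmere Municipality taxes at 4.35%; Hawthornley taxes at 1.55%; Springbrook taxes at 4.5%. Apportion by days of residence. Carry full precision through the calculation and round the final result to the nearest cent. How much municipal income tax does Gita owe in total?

€3,627.05

Ashmere Municipality, January 1 – August 18, 1999: 230 days → €88,500 × 4.35% × 230/365 = €2,425.8699
Hawthornley, August 19 – September 25, 1999: 38 days → €88,500 × 1.55% × 38/365 = €142.8123
Springbrook, September 26 – December 31, 1999: 97 days → €88,500 × 4.5% × 97/365 = €1,058.3630
Total = €3,627.0452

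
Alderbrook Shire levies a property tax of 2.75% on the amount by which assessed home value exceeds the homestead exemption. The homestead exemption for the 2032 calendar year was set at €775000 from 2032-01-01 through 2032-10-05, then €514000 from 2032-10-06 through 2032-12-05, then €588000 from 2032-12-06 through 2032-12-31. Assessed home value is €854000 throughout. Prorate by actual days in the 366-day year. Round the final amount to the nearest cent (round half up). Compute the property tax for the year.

€3734.06

2032-01-01 to 2032-10-05: 279 days, exemption €775000 → (€854000 − €775000) × 2.75% × 279/366 = €1656.0861
2032-10-06 to 2032-12-05: 61 days, exemption €514000 → (€854000 − €514000) × 2.75% × 61/366 = €1558.3333
2032-12-06 to 2032-12-31: 26 days, exemption €588000 → (€854000 − €588000) × 2.75% × 26/366 = €519.6448
Total = €3734.0642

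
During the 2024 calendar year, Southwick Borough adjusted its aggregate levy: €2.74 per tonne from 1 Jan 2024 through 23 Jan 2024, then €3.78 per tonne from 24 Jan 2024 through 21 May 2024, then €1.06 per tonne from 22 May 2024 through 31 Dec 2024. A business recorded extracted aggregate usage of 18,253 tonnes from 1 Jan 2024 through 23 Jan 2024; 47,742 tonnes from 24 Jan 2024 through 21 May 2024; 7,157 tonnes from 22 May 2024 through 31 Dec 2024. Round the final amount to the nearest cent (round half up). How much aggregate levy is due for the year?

€238064.40

1 Jan – 23 Jan 2024: 18,253 tonnes at €2.74/tonne → €50013.22
24 Jan – 21 May 2024: 47,742 tonnes at €3.78/tonne → €180464.76
22 May – 31 Dec 2024: 7,157 tonnes at €1.06/tonne → €7586.42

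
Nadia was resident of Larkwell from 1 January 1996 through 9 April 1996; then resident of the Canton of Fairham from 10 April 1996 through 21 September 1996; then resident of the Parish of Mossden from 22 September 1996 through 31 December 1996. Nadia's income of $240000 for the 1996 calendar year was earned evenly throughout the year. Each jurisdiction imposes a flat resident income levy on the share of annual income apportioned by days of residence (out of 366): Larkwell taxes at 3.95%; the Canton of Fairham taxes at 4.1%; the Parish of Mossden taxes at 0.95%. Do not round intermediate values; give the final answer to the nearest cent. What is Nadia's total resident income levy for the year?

Larkwell, 1 January – 9 April 1996: 100 days → $240000 × 3.95% × 100/366 = $2590.1639
The Canton of Fairham, 10 April – 21 September 1996: 165 days → $240000 × 4.1% × 165/366 = $4436.0656
The Parish of Mossden, 22 September – 31 December 1996: 101 days → $240000 × 0.95% × 101/366 = $629.1803
Total = $7655.4098

$7655.41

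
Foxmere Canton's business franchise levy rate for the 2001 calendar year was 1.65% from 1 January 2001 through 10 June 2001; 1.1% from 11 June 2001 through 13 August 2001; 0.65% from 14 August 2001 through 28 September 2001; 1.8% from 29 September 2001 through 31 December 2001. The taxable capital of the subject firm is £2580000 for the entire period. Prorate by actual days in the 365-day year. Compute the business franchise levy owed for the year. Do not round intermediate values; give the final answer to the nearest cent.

1 January – 10 June 2001: 161 days at 1.65% → £2580000 × 1.65% × 161/365 = £18777.4521
11 June – 13 August 2001: 64 days at 1.1% → £2580000 × 1.1% × 64/365 = £4976.2192
14 August – 28 September 2001: 46 days at 0.65% → £2580000 × 0.65% × 46/365 = £2113.4795
29 September – 31 December 2001: 94 days at 1.8% → £2580000 × 1.8% × 94/365 = £11959.8904
Total = £37827.0411

£37827.04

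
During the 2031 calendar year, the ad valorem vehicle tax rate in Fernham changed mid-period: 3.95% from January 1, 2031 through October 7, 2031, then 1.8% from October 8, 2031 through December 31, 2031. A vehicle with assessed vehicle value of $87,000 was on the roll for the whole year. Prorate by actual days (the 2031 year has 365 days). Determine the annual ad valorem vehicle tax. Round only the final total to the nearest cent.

$3,000.90

January 1 – October 7, 2031: 280 days at 3.95% → $87,000 × 3.95% × 280/365 = $2,636.2192
October 8 – December 31, 2031: 85 days at 1.8% → $87,000 × 1.8% × 85/365 = $364.6849
Total = $3,000.9041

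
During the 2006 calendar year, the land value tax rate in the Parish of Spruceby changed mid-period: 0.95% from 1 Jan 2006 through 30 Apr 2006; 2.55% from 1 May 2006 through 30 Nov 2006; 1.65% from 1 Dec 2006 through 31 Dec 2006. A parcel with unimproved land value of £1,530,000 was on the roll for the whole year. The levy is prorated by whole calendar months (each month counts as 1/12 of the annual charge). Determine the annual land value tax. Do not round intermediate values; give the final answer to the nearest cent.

1 Jan – 30 Apr 2006: 4 months at 0.95% → £1,530,000 × 0.95% × 4/12 = £4,845.0000
1 May – 30 Nov 2006: 7 months at 2.55% → £1,530,000 × 2.55% × 7/12 = £22,758.7500
1 Dec – 31 Dec 2006: 1 month at 1.65% → £1,530,000 × 1.65% × 1/12 = £2,103.7500
Total = £29,707.5000

£29,707.50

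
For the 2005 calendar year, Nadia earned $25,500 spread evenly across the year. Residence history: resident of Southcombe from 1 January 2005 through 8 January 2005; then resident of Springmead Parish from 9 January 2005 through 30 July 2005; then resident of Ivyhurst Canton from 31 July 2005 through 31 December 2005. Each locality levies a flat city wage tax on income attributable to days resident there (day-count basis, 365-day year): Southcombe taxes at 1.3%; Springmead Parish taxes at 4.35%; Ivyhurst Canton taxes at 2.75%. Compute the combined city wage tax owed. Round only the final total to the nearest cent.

$920.06

Southcombe, 1 January – 8 January 2005: 8 days → $25,500 × 1.3% × 8/365 = $7.2658
Springmead Parish, 9 January – 30 July 2005: 203 days → $25,500 × 4.35% × 203/365 = $616.9253
Ivyhurst Canton, 31 July – 31 December 2005: 154 days → $25,500 × 2.75% × 154/365 = $295.8699
Total = $920.0610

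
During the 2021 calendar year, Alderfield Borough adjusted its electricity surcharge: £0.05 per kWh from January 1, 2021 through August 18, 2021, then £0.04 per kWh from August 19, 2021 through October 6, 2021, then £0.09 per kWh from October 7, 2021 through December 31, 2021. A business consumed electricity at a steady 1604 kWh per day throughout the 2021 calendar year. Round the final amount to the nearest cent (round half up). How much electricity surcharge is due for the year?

£34004.80

January 1 – August 18, 2021: 230 days × 1604 kWh/day = 368,920 kWh at £0.05/kWh → £18446.00
August 19 – October 6, 2021: 49 days × 1604 kWh/day = 78,596 kWh at £0.04/kWh → £3143.84
October 7 – December 31, 2021: 86 days × 1604 kWh/day = 137,944 kWh at £0.09/kWh → £12414.96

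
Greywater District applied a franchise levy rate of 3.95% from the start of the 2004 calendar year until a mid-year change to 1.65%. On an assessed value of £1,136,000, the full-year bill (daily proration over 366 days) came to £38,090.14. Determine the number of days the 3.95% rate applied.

271 days

Let d = days at the first rate; then 366 − d days at the second rate.
£1,136,000 × [3.95%·d + 1.65%·(366−d)] / 366 = £38,090.14
Solving gives d = 271, so the new rate took effect on 28 Sep 2004.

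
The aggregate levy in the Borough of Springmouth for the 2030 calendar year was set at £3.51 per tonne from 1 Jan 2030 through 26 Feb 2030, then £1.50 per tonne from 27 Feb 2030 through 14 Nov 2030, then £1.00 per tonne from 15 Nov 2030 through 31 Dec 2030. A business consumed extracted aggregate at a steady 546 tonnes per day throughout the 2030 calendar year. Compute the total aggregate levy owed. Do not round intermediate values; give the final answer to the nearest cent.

£348,659.22

1 Jan – 26 Feb 2030: 57 days × 546 tonnes/day = 31,122 tonnes at £3.51/tonne → £109,238.22
27 Feb – 14 Nov 2030: 261 days × 546 tonnes/day = 142,506 tonnes at £1.50/tonne → £213,759.00
15 Nov – 31 Dec 2030: 47 days × 546 tonnes/day = 25,662 tonnes at £1.00/tonne → £25,662.00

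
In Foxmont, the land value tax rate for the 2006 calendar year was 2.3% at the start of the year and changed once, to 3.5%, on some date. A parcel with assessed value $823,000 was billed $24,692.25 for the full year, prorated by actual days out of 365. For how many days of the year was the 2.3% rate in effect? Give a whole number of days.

152 days

Let d = days at the first rate; then 365 − d days at the second rate.
$823,000 × [2.3%·d + 3.5%·(365−d)] / 365 = $24,692.25
Solving gives d = 152, so the new rate took effect on June 2, 2006.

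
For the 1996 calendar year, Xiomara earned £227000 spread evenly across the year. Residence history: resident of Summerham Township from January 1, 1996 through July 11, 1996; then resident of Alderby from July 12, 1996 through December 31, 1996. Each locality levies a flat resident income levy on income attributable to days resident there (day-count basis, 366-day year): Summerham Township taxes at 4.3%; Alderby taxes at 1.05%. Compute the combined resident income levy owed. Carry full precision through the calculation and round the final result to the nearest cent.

Summerham Township, January 1 – July 11, 1996: 193 days → £227000 × 4.3% × 193/366 = £5147.1940
Alderby, July 12 – December 31, 1996: 173 days → £227000 × 1.05% × 173/366 = £1126.6270
Total = £6273.8210

£6273.82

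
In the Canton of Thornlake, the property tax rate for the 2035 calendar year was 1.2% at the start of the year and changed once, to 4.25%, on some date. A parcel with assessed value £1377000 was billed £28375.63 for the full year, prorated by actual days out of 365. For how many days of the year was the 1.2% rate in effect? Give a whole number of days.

262 days

Let d = days at the first rate; then 365 − d days at the second rate.
£1377000 × [1.2%·d + 4.25%·(365−d)] / 365 = £28375.63
Solving gives d = 262, so the new rate took effect on 20 Sep 2035.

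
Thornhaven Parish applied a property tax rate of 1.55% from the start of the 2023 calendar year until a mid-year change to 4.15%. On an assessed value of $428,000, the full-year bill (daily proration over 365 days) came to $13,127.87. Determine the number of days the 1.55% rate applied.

Let d = days at the first rate; then 365 − d days at the second rate.
$428,000 × [1.55%·d + 4.15%·(365−d)] / 365 = $13,127.87
Solving gives d = 152, so the new rate took effect on 2 Jun 2023.

152 days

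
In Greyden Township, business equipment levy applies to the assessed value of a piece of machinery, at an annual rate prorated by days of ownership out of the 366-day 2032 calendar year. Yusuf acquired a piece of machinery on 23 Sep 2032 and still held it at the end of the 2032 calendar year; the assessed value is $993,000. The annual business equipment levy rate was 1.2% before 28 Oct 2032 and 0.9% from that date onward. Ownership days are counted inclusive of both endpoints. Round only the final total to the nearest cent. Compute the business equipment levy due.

23 Sep – 27 Oct 2032: 35 days at 1.2% → $993,000 × 1.2% × 35/366 = $1,139.5082
28 Oct – 31 Dec 2032: 65 days at 0.9% → $993,000 × 0.9% × 65/366 = $1,587.1721
Total = $2,726.6803

$2,726.68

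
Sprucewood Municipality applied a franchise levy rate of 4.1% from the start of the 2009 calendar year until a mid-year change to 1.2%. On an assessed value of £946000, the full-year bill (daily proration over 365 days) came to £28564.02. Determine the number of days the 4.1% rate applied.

229 days

Let d = days at the first rate; then 365 − d days at the second rate.
£946000 × [4.1%·d + 1.2%·(365−d)] / 365 = £28564.02
Solving gives d = 229, so the new rate took effect on August 18, 2009.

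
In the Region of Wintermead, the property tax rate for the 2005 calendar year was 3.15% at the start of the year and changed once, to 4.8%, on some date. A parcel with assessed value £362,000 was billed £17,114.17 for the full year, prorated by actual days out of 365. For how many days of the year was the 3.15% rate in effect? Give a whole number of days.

16 days

Let d = days at the first rate; then 365 − d days at the second rate.
£362,000 × [3.15%·d + 4.8%·(365−d)] / 365 = £17,114.17
Solving gives d = 16, so the new rate took effect on 17 Jan 2005.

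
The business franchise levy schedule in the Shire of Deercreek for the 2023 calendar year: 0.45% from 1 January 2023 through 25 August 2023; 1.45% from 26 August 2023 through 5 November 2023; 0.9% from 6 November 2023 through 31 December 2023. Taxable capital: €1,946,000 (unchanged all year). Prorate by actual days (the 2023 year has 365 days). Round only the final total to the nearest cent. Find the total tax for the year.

€13,939.22

1 January – 25 August 2023: 237 days at 0.45% → €1,946,000 × 0.45% × 237/365 = €5,686.0521
26 August – 5 November 2023: 72 days at 1.45% → €1,946,000 × 1.45% × 72/365 = €5,566.0932
6 November – 31 December 2023: 56 days at 0.9% → €1,946,000 × 0.9% × 56/365 = €2,687.0795
Total = €13,939.2247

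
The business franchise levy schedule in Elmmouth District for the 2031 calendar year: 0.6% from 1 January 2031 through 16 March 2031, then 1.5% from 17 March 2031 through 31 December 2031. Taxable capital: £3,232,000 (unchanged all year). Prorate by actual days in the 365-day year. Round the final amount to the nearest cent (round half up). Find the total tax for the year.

£42,503.01

1 January – 16 March 2031: 75 days at 0.6% → £3,232,000 × 0.6% × 75/365 = £3,984.6575
17 March – 31 December 2031: 290 days at 1.5% → £3,232,000 × 1.5% × 290/365 = £38,518.3562
Total = £42,503.0137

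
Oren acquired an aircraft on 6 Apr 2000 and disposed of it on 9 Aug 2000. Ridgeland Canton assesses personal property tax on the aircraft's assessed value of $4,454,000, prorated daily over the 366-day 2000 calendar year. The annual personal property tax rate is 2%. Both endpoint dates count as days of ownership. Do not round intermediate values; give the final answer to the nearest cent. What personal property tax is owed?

$30,666.89

Days held (6 Apr – 9 Aug 2000): 126 out of 366
Tax = $4,454,000 × 2% × 126/366 = $30,666.8852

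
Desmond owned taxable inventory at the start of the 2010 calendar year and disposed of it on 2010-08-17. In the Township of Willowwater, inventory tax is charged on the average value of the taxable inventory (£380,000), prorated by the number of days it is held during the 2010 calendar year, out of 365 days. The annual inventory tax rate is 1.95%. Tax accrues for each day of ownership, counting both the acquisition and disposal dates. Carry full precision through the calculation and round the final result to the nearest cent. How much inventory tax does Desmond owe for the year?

Days held (2010-01-01 to 2010-08-17): 229 out of 365
Tax = £380,000 × 1.95% × 229/365 = £4,649.0137

£4,649.01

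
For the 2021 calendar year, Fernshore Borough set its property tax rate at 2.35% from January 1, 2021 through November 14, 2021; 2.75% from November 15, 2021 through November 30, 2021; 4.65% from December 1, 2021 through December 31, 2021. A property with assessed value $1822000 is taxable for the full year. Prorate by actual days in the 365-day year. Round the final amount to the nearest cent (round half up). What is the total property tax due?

January 1 – November 14, 2021: 318 days at 2.35% → $1822000 × 2.35% × 318/365 = $37303.5781
November 15 – November 30, 2021: 16 days at 2.75% → $1822000 × 2.75% × 16/365 = $2196.3836
December 1 – December 31, 2021: 31 days at 4.65% → $1822000 × 4.65% × 31/365 = $7195.6521
Total = $46695.6137

$46695.61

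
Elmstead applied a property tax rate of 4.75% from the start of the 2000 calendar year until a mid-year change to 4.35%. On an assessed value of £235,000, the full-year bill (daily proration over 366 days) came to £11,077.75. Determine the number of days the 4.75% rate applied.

Let d = days at the first rate; then 366 − d days at the second rate.
£235,000 × [4.75%·d + 4.35%·(366−d)] / 366 = £11,077.75
Solving gives d = 333, so the new rate took effect on 29 Nov 2000.

333 days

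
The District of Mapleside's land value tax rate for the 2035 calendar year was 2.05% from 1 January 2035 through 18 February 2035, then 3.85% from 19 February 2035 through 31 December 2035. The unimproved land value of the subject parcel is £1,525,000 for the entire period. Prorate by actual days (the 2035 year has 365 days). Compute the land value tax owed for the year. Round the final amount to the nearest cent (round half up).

1 January – 18 February 2035: 49 days at 2.05% → £1,525,000 × 2.05% × 49/365 = £4,196.8836
19 February – 31 December 2035: 316 days at 3.85% → £1,525,000 × 3.85% × 316/365 = £50,830.5479
Total = £55,027.4315

£55,027.43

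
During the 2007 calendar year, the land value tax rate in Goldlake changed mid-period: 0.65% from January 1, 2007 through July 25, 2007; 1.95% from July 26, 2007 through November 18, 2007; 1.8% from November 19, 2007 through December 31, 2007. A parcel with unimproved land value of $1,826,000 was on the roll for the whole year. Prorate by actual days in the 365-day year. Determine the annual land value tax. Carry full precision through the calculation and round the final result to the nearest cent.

$21,886.99

January 1 – July 25, 2007: 206 days at 0.65% → $1,826,000 × 0.65% × 206/365 = $6,698.6685
July 26 – November 18, 2007: 116 days at 1.95% → $1,826,000 × 1.95% × 116/365 = $11,316.1973
November 19 – December 31, 2007: 43 days at 1.8% → $1,826,000 × 1.8% × 43/365 = $3,872.1205
Total = $21,886.9863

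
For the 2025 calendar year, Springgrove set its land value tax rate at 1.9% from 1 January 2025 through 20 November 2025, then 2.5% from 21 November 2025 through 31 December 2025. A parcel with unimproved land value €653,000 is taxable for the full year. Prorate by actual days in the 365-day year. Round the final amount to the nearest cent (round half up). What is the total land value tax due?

€12,847.10

1 January – 20 November 2025: 324 days at 1.9% → €653,000 × 1.9% × 324/365 = €11,013.3370
21 November – 31 December 2025: 41 days at 2.5% → €653,000 × 2.5% × 41/365 = €1,833.7671
Total = €12,847.1041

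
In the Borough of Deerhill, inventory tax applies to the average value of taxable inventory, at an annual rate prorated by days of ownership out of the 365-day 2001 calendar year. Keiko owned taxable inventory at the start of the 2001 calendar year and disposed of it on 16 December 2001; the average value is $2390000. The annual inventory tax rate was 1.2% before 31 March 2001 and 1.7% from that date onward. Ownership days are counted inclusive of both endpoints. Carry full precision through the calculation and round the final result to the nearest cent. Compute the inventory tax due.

1 January – 30 March 2001: 89 days at 1.2% → $2390000 × 1.2% × 89/365 = $6993.2055
31 March – 16 December 2001: 261 days at 1.7% → $2390000 × 1.7% × 261/365 = $29053.2329
Total = $36046.4384

$36046.44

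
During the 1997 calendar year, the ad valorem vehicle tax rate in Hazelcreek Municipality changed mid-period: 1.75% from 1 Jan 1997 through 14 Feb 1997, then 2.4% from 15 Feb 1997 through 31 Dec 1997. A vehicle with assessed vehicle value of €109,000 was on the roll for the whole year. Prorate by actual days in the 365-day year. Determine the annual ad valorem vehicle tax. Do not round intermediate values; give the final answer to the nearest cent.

1 Jan – 14 Feb 1997: 45 days at 1.75% → €109,000 × 1.75% × 45/365 = €235.1712
15 Feb – 31 Dec 1997: 320 days at 2.4% → €109,000 × 2.4% × 320/365 = €2,293.4795
Total = €2,528.6507

€2,528.65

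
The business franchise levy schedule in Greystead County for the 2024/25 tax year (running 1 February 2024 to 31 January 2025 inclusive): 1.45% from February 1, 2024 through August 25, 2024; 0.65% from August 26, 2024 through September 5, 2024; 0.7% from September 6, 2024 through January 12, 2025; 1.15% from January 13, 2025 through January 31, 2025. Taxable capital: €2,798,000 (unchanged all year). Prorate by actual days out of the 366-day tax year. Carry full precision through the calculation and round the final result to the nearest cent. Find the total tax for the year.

February 1 – August 25, 2024: 207 days at 1.45% → €2,798,000 × 1.45% × 207/366 = €22,945.8934
August 26 – September 5, 2024: 11 days at 0.65% → €2,798,000 × 0.65% × 11/366 = €546.6038
September 6, 2024 – January 12, 2025: 129 days at 0.7% → €2,798,000 × 0.7% × 129/366 = €6,903.2623
January 13 – January 31, 2025: 19 days at 1.15% → €2,798,000 × 1.15% × 19/366 = €1,670.3907
Total = €32,066.1503

€32,066.15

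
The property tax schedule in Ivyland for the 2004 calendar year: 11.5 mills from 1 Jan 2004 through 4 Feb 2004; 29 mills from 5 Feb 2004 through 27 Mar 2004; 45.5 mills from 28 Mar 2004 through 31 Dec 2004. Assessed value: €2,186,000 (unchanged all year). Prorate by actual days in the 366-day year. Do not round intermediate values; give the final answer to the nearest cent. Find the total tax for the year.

1 Jan – 4 Feb 2004: 35 days at 11.5 mills → €2,186,000 × 1.15% × 35/366 = €2,404.0027
5 Feb – 27 Mar 2004: 52 days at 29 mills → €2,186,000 × 2.9% × 52/366 = €9,006.7978
28 Mar – 31 Dec 2004: 279 days at 45.5 mills → €2,186,000 × 4.55% × 279/366 = €75,820.1557
Total = €87,230.9563

€87,230.96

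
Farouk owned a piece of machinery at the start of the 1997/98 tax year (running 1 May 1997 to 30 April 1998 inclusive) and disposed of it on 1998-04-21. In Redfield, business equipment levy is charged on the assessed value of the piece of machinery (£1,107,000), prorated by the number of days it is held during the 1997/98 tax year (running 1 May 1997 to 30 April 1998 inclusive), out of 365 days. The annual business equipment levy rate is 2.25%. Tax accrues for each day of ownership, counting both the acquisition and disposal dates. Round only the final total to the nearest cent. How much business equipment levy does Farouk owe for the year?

Days held (1997-05-01 to 1998-04-21): 356 out of 365
Tax = £1,107,000 × 2.25% × 356/365 = £24,293.3425

£24,293.34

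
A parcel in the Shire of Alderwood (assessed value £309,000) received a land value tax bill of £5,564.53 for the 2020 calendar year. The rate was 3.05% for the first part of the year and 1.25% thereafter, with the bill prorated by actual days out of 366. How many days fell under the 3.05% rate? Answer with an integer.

Let d = days at the first rate; then 366 − d days at the second rate.
£309,000 × [3.05%·d + 1.25%·(366−d)] / 366 = £5,564.53
Solving gives d = 112, so the new rate took effect on 22 April 2020.

112 days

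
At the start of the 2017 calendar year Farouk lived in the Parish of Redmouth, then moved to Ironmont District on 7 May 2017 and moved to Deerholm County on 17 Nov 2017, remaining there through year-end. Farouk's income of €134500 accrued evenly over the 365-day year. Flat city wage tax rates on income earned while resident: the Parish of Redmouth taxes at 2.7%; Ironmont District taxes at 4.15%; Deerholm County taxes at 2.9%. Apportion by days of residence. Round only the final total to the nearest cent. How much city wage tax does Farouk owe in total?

The Parish of Redmouth, 1 Jan – 6 May 2017: 126 days → €134500 × 2.7% × 126/365 = €1253.6137
Ironmont District, 7 May – 16 Nov 2017: 194 days → €134500 × 4.15% × 194/365 = €2966.7384
Deerholm County, 17 Nov – 31 Dec 2017: 45 days → €134500 × 2.9% × 45/365 = €480.8836
Total = €4701.2356

€4701.24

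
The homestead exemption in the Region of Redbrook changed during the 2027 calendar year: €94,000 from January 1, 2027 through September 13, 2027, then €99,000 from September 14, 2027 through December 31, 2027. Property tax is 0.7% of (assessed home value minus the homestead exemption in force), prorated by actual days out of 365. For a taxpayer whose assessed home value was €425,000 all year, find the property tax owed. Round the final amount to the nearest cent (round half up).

January 1 – September 13, 2027: 256 days, exemption €94,000 → (€425,000 − €94,000) × 0.7% × 256/365 = €1,625.0740
September 14 – December 31, 2027: 109 days, exemption €99,000 → (€425,000 − €99,000) × 0.7% × 109/365 = €681.4740
Total = €2,306.5479

€2,306.55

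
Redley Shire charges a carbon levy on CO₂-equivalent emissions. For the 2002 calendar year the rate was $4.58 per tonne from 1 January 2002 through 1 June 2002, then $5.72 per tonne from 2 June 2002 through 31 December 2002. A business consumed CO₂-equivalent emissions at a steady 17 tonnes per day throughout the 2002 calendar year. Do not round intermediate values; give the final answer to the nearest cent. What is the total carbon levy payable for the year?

1 January – 1 June 2002: 152 days × 17 tonnes/day = 2,584 tonnes at $4.58/tonne → $11,834.72
2 June – 31 December 2002: 213 days × 17 tonnes/day = 3,621 tonnes at $5.72/tonne → $20,712.12

$32,546.84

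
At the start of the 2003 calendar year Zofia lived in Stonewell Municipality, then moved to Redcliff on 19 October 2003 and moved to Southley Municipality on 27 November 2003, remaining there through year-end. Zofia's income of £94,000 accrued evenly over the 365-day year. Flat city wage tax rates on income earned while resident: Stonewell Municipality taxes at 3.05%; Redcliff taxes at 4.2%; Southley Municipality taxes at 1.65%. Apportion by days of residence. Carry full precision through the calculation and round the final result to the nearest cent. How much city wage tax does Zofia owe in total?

Stonewell Municipality, 1 January – 18 October 2003: 291 days → £94,000 × 3.05% × 291/365 = £2,285.7452
Redcliff, 19 October – 26 November 2003: 39 days → £94,000 × 4.2% × 39/365 = £421.8411
Southley Municipality, 27 November – 31 December 2003: 35 days → £94,000 × 1.65% × 35/365 = £148.7260
Total = £2,856.3123

£2,856.31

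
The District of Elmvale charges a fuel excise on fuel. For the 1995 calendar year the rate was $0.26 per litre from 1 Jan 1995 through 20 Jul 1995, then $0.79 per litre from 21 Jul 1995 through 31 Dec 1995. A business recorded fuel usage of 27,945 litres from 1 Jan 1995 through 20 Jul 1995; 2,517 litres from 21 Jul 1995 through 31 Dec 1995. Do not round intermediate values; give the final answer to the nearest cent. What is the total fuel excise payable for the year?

$9,254.13

1 Jan – 20 Jul 1995: 27,945 litres at $0.26/litre → $7,265.70
21 Jul – 31 Dec 1995: 2,517 litres at $0.79/litre → $1,988.43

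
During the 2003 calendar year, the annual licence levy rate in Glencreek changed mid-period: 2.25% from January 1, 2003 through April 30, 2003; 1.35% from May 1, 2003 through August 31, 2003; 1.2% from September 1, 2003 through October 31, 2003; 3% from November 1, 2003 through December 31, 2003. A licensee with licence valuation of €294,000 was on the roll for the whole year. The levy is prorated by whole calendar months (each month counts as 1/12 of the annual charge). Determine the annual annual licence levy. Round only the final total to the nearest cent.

€5,586.00

January 1 – April 30, 2003: 4 months at 2.25% → €294,000 × 2.25% × 4/12 = €2,205.0000
May 1 – August 31, 2003: 4 months at 1.35% → €294,000 × 1.35% × 4/12 = €1,323.0000
September 1 – October 31, 2003: 2 months at 1.2% → €294,000 × 1.2% × 2/12 = €588.0000
November 1 – December 31, 2003: 2 months at 3% → €294,000 × 3% × 2/12 = €1,470.0000
Total = €5,586.0000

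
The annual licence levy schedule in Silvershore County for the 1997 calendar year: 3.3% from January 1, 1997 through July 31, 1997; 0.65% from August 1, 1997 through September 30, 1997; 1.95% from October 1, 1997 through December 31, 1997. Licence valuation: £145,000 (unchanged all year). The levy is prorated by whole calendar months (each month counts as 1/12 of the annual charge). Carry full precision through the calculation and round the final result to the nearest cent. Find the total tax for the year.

£3,655.21

January 1 – July 31, 1997: 7 months at 3.3% → £145,000 × 3.3% × 7/12 = £2,791.2500
August 1 – September 30, 1997: 2 months at 0.65% → £145,000 × 0.65% × 2/12 = £157.0833
October 1 – December 31, 1997: 3 months at 1.95% → £145,000 × 1.95% × 3/12 = £706.8750
Total = £3,655.2083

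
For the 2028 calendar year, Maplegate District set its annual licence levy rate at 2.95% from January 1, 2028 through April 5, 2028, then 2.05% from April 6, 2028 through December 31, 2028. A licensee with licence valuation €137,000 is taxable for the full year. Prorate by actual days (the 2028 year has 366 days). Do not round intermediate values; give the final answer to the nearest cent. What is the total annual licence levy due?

January 1 – April 5, 2028: 96 days at 2.95% → €137,000 × 2.95% × 96/366 = €1,060.0656
April 6 – December 31, 2028: 270 days at 2.05% → €137,000 × 2.05% × 270/366 = €2,071.8443
Total = €3,131.9098

€3,131.91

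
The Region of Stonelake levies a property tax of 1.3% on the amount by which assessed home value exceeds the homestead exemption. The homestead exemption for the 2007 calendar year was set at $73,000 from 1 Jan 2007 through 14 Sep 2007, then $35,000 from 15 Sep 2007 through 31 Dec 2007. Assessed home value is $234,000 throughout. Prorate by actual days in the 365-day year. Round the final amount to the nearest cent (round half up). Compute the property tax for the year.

1 Jan – 14 Sep 2007: 257 days, exemption $73,000 → ($234,000 − $73,000) × 1.3% × 257/365 = $1,473.7014
15 Sep – 31 Dec 2007: 108 days, exemption $35,000 → ($234,000 − $35,000) × 1.3% × 108/365 = $765.4685
Total = $2,239.1699

$2,239.17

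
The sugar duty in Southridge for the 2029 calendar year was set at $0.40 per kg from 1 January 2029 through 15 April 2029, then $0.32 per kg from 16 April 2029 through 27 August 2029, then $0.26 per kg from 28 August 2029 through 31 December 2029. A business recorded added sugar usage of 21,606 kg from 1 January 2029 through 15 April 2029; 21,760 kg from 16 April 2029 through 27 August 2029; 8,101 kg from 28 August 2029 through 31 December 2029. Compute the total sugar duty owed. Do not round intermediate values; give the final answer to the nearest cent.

1 January – 15 April 2029: 21,606 kg at $0.40/kg → $8,642.40
16 April – 27 August 2029: 21,760 kg at $0.32/kg → $6,963.20
28 August – 31 December 2029: 8,101 kg at $0.26/kg → $2,106.26

$17,711.86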